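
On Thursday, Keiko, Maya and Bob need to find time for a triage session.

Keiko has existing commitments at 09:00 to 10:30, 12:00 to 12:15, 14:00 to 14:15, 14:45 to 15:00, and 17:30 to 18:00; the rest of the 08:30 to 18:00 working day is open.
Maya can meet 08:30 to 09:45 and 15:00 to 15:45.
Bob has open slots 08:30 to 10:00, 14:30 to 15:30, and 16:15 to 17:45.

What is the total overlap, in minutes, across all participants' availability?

Keiko free within 08:30–18:00: 08:30–09:00, 10:30–12:00, 12:15–14:00, 14:15–14:45, 15:00–17:30.
Keiko ∩ Maya: 08:30–09:00, 15:00–15:45.
Keiko ∩ Maya ∩ Bob: 08:30–09:00, 15:00–15:30.
Total common minutes: 30 + 30 = 60.

60 minutes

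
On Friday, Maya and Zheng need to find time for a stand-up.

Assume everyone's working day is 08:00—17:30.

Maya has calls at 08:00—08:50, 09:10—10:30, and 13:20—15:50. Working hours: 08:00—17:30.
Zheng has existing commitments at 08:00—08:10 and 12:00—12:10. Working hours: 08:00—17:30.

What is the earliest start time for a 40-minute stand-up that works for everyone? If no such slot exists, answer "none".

10:30

Maya free within 08:00–17:30: 08:50–09:10, 10:30–13:20, 15:50–17:30.
Zheng free within 08:00–17:30: 08:10–12:00, 12:10–17:30.
Maya ∩ Zheng: 08:50–09:10, 10:30–12:00, 12:10–13:20, 15:50–17:30.
Windows ≥ 40 min: 10:30–12:00, 12:10–13:20, 15:50–17:30.
Earliest such window starts at 10:30.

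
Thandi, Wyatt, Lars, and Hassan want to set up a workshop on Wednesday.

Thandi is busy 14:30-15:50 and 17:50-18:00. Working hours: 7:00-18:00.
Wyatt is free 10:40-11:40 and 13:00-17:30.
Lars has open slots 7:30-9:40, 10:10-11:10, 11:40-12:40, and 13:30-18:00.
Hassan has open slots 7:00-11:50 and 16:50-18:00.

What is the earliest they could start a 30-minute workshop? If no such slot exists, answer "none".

Thandi free within 07:00–18:00: 07:00–14:30, 15:50–17:50.
Thandi ∩ Wyatt: 10:40–11:40, 13:00–14:30, 15:50–17:30.
Thandi ∩ Wyatt ∩ Lars: 10:40–11:10, 13:30–14:30, 15:50–17:30.
Thandi ∩ Wyatt ∩ Lars ∩ Hassan: 10:40–11:10, 16:50–17:30.
Windows ≥ 30 min: 10:40–11:10, 16:50–17:30.
Earliest such window starts at 10:40.

10:40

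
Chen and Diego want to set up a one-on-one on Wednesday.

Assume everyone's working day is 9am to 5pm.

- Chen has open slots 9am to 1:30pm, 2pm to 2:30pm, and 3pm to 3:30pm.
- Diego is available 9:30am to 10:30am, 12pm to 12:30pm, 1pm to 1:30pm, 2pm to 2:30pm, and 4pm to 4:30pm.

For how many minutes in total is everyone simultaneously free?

150 minutes

Chen ∩ Diego: 09:30–10:30, 12:00–12:30, 13:00–13:30, 14:00–14:30.
Total common minutes: 60 + 30 + 30 + 30 = 150.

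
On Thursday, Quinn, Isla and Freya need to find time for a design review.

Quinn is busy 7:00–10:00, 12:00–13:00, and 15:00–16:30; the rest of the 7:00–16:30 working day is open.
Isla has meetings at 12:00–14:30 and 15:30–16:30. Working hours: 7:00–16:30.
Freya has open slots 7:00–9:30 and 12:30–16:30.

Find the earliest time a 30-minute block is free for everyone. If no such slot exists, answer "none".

Quinn free within 07:00–16:30: 10:00–12:00, 13:00–15:00.
Isla free within 07:00–16:30: 07:00–12:00, 14:30–15:30.
Quinn ∩ Isla: 10:00–12:00, 14:30–15:00.
Quinn ∩ Isla ∩ Freya: 14:30–15:00.
Windows ≥ 30 min: 14:30–15:00.
Earliest such window starts at 14:30.

14:30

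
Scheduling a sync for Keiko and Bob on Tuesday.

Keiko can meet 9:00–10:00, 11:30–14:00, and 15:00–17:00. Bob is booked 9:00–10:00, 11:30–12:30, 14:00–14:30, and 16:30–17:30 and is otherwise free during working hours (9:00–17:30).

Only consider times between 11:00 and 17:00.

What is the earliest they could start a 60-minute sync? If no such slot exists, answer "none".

12:30

Bob free within 09:00–17:30: 10:00–11:30, 12:30–14:00, 14:30–16:30.
Keiko ∩ Bob: 12:30–14:00, 15:00–16:30.
Restricted to 11:00–17:00: 12:30–14:00, 15:00–16:30.
Windows ≥ 60 min: 12:30–14:00, 15:00–16:30.
Earliest such window starts at 12:30.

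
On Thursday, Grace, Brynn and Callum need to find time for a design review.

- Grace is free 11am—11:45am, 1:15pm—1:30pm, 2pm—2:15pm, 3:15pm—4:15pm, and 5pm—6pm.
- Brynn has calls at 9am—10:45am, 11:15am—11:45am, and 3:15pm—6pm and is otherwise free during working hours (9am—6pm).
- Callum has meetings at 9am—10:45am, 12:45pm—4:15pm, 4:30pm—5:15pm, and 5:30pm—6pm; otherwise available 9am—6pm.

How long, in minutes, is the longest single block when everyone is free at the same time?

Brynn free within 09:00–18:00: 10:45–11:15, 11:45–15:15.
Callum free within 09:00–18:00: 10:45–12:45, 16:15–16:30, 17:15–17:30.
Grace ∩ Brynn: 11:00–11:15, 13:15–13:30, 14:00–14:15.
Grace ∩ Brynn ∩ Callum: 11:00–11:15.
Single common window of 15 minutes.

15 minutes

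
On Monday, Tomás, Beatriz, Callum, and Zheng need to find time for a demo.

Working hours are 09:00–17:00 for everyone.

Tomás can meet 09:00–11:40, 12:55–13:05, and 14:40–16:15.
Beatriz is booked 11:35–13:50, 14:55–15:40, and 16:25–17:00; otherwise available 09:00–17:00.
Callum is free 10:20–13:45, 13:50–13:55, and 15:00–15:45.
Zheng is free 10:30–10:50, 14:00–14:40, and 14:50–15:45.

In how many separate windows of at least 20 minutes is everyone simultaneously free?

1

Beatriz free within 09:00–17:00: 09:00–11:35, 13:50–14:55, 15:40–16:25.
Tomás ∩ Beatriz: 09:00–11:35, 14:40–14:55, 15:40–16:15.
Tomás ∩ Beatriz ∩ Callum: 10:20–11:35, 15:40–15:45.
Tomás ∩ Beatriz ∩ Callum ∩ Zheng: 10:30–10:50, 15:40–15:45.
Windows ≥ 20 min: 10:30–10:50.
That's 1 window.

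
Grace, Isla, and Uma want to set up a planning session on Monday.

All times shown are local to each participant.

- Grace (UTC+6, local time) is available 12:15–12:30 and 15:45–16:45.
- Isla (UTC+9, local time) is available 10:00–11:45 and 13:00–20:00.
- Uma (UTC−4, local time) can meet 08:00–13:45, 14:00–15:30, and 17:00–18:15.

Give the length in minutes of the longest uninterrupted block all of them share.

Grace → UTC: 06:15–06:30, 09:45–10:45.
Isla → UTC: 01:00–02:45, 04:00–11:00.
Uma → UTC: 12:00–17:45, 18:00–19:30, 21:00–22:15.
Grace ∩ Isla: 06:15–06:30, 09:45–10:45.
Grace ∩ Isla ∩ Uma: (none).
No common window.

0 minutes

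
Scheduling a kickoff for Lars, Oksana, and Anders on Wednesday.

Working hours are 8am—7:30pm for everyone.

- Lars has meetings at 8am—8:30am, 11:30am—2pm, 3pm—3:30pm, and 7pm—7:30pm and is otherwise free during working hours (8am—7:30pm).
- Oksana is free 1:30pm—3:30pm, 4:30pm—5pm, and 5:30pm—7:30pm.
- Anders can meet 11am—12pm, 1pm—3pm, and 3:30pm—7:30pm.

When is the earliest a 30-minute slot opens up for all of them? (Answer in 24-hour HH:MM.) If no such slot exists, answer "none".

14:00

Lars free within 08:00–19:30: 08:30–11:30, 14:00–15:00, 15:30–19:00.
Lars ∩ Oksana: 14:00–15:00, 16:30–17:00, 17:30–19:00.
Lars ∩ Oksana ∩ Anders: 14:00–15:00, 16:30–17:00, 17:30–19:00.
Windows ≥ 30 min: 14:00–15:00, 16:30–17:00, 17:30–19:00.
Earliest such window starts at 14:00.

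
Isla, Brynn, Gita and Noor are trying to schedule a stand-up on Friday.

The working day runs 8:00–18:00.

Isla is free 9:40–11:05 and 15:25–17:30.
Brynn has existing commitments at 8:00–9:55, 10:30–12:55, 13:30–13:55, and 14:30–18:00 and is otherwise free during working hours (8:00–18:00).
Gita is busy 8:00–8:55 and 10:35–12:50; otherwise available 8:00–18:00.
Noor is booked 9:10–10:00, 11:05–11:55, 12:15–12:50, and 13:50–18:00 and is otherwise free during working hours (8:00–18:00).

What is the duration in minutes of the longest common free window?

Brynn free within 08:00–18:00: 09:55–10:30, 12:55–13:30, 13:55–14:30.
Gita free within 08:00–18:00: 08:55–10:35, 12:50–18:00.
Noor free within 08:00–18:00: 08:00–09:10, 10:00–11:05, 11:55–12:15, 12:50–13:50.
Isla ∩ Brynn: 09:55–10:30.
Isla ∩ Brynn ∩ Gita: 09:55–10:30.
Isla ∩ Brynn ∩ Gita ∩ Noor: 10:00–10:30.
Single common window of 30 minutes.

30 minutes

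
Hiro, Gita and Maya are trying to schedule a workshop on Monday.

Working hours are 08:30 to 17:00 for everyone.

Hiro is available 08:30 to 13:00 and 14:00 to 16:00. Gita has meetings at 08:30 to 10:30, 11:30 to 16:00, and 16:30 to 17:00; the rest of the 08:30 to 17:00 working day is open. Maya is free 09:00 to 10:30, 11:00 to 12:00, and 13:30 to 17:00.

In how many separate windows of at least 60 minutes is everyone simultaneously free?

0

Gita free within 08:30–17:00: 10:30–11:30, 16:00–16:30.
Hiro ∩ Gita: 10:30–11:30.
Hiro ∩ Gita ∩ Maya: 11:00–11:30.
Windows ≥ 60 min: (none).
That's 0 windows.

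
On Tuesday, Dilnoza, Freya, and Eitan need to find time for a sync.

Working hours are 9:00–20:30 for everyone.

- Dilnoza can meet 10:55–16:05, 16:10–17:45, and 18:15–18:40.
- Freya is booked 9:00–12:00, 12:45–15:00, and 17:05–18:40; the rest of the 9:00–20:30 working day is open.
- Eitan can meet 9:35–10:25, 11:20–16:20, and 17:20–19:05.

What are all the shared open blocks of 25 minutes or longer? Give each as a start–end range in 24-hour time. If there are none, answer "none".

12:00–12:45, 15:00–16:05

Freya free within 09:00–20:30: 12:00–12:45, 15:00–17:05, 18:40–20:30.
Dilnoza ∩ Freya: 12:00–12:45, 15:00–16:05, 16:10–17:05.
Dilnoza ∩ Freya ∩ Eitan: 12:00–12:45, 15:00–16:05, 16:10–16:20.
Windows ≥ 25 min: 12:00–12:45, 15:00–16:05.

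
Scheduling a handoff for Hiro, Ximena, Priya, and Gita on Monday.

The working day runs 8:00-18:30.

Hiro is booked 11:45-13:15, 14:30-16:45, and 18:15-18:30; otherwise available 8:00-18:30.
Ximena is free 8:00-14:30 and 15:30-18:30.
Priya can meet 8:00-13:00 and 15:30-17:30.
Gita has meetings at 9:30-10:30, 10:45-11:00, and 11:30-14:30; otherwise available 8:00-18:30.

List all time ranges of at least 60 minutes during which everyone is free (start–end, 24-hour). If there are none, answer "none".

Hiro free within 08:00–18:30: 08:00–11:45, 13:15–14:30, 16:45–18:15.
Gita free within 08:00–18:30: 08:00–09:30, 10:30–10:45, 11:00–11:30, 14:30–18:30.
Hiro ∩ Ximena: 08:00–11:45, 13:15–14:30, 16:45–18:15.
Hiro ∩ Ximena ∩ Priya: 08:00–11:45, 16:45–17:30.
Hiro ∩ Ximena ∩ Priya ∩ Gita: 08:00–09:30, 10:30–10:45, 11:00–11:30, 16:45–17:30.
Windows ≥ 60 min: 08:00–09:30.

08:00–09:30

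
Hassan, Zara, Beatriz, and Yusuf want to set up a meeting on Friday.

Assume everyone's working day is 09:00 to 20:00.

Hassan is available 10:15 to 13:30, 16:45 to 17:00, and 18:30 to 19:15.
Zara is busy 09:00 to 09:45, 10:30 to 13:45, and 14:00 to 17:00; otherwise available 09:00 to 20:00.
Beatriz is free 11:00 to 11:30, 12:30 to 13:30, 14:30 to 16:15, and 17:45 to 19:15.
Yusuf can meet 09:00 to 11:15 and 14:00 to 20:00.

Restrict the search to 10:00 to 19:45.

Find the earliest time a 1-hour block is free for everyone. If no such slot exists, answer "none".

Zara free within 09:00–20:00: 09:45–10:30, 13:45–14:00, 17:00–20:00.
Hassan ∩ Zara: 10:15–10:30, 18:30–19:15.
Hassan ∩ Zara ∩ Beatriz: 18:30–19:15.
Hassan ∩ Zara ∩ Beatriz ∩ Yusuf: 18:30–19:15.
Restricted to 10:00–19:45: 18:30–19:15.
Windows ≥ 60 min: (none).

none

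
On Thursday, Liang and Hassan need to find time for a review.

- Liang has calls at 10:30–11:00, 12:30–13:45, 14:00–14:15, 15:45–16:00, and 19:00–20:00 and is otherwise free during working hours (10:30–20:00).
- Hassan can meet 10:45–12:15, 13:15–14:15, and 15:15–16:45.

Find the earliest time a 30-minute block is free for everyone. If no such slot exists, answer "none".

Liang free within 10:30–20:00: 11:00–12:30, 13:45–14:00, 14:15–15:45, 16:00–19:00.
Liang ∩ Hassan: 11:00–12:15, 13:45–14:00, 15:15–15:45, 16:00–16:45.
Windows ≥ 30 min: 11:00–12:15, 15:15–15:45, 16:00–16:45.
Earliest such window starts at 11:00.

11:00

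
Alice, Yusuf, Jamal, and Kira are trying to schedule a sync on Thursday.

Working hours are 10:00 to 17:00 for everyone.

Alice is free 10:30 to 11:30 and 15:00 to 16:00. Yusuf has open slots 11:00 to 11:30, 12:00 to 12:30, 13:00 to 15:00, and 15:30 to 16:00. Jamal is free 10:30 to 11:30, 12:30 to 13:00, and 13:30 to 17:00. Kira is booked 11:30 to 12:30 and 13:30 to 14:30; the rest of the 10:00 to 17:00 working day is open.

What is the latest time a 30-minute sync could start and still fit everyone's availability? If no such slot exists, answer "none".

Kira free within 10:00–17:00: 10:00–11:30, 12:30–13:30, 14:30–17:00.
Alice ∩ Yusuf: 11:00–11:30, 15:30–16:00.
Alice ∩ Yusuf ∩ Jamal: 11:00–11:30, 15:30–16:00.
Alice ∩ Yusuf ∩ Jamal ∩ Kira: 11:00–11:30, 15:30–16:00.
Windows ≥ 30 min: 11:00–11:30, 15:30–16:00.
Latest start in the last window 15:30–16:00 is 16:00 − 30 min = 15:30.

15:30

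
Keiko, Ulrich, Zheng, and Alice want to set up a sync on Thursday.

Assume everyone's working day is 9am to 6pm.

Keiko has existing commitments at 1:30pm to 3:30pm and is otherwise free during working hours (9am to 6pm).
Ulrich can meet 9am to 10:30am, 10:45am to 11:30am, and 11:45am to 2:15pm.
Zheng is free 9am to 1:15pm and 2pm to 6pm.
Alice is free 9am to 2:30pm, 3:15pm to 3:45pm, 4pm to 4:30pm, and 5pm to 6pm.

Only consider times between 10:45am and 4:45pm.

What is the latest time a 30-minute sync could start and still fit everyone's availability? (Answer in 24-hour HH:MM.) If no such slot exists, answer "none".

12:45

Keiko free within 09:00–18:00: 09:00–13:30, 15:30–18:00.
Keiko ∩ Ulrich: 09:00–10:30, 10:45–11:30, 11:45–13:30.
Keiko ∩ Ulrich ∩ Zheng: 09:00–10:30, 10:45–11:30, 11:45–13:15.
Keiko ∩ Ulrich ∩ Zheng ∩ Alice: 09:00–10:30, 10:45–11:30, 11:45–13:15.
Restricted to 10:45–16:45: 10:45–11:30, 11:45–13:15.
Windows ≥ 30 min: 10:45–11:30, 11:45–13:15.
Latest start in the last window 11:45–13:15 is 13:15 − 30 min = 12:45.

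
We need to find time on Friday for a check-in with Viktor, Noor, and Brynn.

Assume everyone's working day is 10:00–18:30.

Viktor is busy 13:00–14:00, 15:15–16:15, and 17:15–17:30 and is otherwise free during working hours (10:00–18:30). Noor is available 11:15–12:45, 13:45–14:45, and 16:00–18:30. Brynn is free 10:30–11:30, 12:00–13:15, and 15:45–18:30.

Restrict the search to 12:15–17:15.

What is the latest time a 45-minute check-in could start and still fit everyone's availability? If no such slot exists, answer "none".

Viktor free within 10:00–18:30: 10:00–13:00, 14:00–15:15, 16:15–17:15, 17:30–18:30.
Viktor ∩ Noor: 11:15–12:45, 14:00–14:45, 16:15–17:15, 17:30–18:30.
Viktor ∩ Noor ∩ Brynn: 11:15–11:30, 12:00–12:45, 16:15–17:15, 17:30–18:30.
Restricted to 12:15–17:15: 12:15–12:45, 16:15–17:15.
Windows ≥ 45 min: 16:15–17:15.
Latest start in the last window 16:15–17:15 is 17:15 − 45 min = 16:30.

16:30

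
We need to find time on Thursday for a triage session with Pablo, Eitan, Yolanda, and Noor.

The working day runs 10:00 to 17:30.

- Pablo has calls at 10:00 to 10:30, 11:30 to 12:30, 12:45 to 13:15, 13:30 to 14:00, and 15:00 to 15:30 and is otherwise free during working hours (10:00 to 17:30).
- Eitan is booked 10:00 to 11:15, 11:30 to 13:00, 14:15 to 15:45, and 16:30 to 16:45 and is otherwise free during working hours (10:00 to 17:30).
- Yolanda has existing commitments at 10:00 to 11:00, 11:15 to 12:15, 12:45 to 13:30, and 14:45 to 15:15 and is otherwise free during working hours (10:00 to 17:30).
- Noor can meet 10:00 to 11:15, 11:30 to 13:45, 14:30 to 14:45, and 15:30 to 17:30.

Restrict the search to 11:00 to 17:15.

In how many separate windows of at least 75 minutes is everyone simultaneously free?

Pablo free within 10:00–17:30: 10:30–11:30, 12:30–12:45, 13:15–13:30, 14:00–15:00, 15:30–17:30.
Eitan free within 10:00–17:30: 11:15–11:30, 13:00–14:15, 15:45–16:30, 16:45–17:30.
Yolanda free within 10:00–17:30: 11:00–11:15, 12:15–12:45, 13:30–14:45, 15:15–17:30.
Pablo ∩ Eitan: 11:15–11:30, 13:15–13:30, 14:00–14:15, 15:45–16:30, 16:45–17:30.
Pablo ∩ Eitan ∩ Yolanda: 14:00–14:15, 15:45–16:30, 16:45–17:30.
Pablo ∩ Eitan ∩ Yolanda ∩ Noor: 15:45–16:30, 16:45–17:30.
Restricted to 11:00–17:15: 15:45–16:30, 16:45–17:15.
Windows ≥ 75 min: (none).
That's 0 windows.

0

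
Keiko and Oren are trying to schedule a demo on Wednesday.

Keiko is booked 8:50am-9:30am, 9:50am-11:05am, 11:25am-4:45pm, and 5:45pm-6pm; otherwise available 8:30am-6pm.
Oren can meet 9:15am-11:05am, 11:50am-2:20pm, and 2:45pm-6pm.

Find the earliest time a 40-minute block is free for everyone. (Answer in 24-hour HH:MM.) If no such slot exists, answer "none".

Keiko free within 08:30–18:00: 08:30–08:50, 09:30–09:50, 11:05–11:25, 16:45–17:45.
Keiko ∩ Oren: 09:30–09:50, 16:45–17:45.
Windows ≥ 40 min: 16:45–17:45.
Earliest such window starts at 16:45.

16:45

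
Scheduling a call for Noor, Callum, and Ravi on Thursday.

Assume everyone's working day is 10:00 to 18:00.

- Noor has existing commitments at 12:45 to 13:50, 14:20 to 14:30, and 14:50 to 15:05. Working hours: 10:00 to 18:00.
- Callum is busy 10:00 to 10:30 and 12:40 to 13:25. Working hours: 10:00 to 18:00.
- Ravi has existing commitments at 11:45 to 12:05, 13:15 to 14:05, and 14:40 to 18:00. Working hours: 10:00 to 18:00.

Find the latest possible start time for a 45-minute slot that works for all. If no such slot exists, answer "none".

11:00

Noor free within 10:00–18:00: 10:00–12:45, 13:50–14:20, 14:30–14:50, 15:05–18:00.
Callum free within 10:00–18:00: 10:30–12:40, 13:25–18:00.
Ravi free within 10:00–18:00: 10:00–11:45, 12:05–13:15, 14:05–14:40.
Noor ∩ Callum: 10:30–12:40, 13:50–14:20, 14:30–14:50, 15:05–18:00.
Noor ∩ Callum ∩ Ravi: 10:30–11:45, 12:05–12:40, 14:05–14:20, 14:30–14:40.
Windows ≥ 45 min: 10:30–11:45.
Latest start in the last window 10:30–11:45 is 11:45 − 45 min = 11:00.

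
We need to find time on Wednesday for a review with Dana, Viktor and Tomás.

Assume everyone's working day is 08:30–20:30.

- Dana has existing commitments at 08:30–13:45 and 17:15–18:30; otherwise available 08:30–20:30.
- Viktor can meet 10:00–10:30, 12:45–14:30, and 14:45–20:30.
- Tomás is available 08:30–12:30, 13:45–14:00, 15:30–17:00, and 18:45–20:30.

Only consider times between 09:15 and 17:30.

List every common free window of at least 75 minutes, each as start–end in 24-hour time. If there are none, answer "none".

15:30–17:00

Dana free within 08:30–20:30: 13:45–17:15, 18:30–20:30.
Dana ∩ Viktor: 13:45–14:30, 14:45–17:15, 18:30–20:30.
Dana ∩ Viktor ∩ Tomás: 13:45–14:00, 15:30–17:00, 18:45–20:30.
Restricted to 09:15–17:30: 13:45–14:00, 15:30–17:00.
Windows ≥ 75 min: 15:30–17:00.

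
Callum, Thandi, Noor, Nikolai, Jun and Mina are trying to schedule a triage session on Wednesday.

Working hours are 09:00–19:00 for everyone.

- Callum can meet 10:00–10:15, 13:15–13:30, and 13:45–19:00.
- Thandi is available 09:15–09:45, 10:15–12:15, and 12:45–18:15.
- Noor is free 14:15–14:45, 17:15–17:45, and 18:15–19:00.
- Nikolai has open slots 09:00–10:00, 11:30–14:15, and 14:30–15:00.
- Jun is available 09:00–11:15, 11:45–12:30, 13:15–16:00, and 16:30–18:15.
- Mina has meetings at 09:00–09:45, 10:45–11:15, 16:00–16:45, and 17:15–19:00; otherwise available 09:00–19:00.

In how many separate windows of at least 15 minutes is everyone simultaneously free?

1

Mina free within 09:00–19:00: 09:45–10:45, 11:15–16:00, 16:45–17:15.
Callum ∩ Thandi: 13:15–13:30, 13:45–18:15.
Callum ∩ Thandi ∩ Noor: 14:15–14:45, 17:15–17:45.
Callum ∩ Thandi ∩ Noor ∩ Nikolai: 14:30–14:45.
Callum ∩ Thandi ∩ Noor ∩ Nikolai ∩ Jun: 14:30–14:45.
Callum ∩ Thandi ∩ Noor ∩ Nikolai ∩ Jun ∩ Mina: 14:30–14:45.
Windows ≥ 15 min: 14:30–14:45.
That's 1 window.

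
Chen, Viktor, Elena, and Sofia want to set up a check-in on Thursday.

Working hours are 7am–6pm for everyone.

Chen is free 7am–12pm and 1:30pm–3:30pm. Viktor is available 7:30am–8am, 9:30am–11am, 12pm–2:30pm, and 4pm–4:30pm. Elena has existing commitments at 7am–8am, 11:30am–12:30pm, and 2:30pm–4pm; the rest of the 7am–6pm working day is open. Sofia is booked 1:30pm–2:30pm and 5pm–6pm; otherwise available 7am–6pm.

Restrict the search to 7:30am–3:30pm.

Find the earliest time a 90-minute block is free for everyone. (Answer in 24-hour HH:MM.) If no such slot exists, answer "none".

Elena free within 07:00–18:00: 08:00–11:30, 12:30–14:30, 16:00–18:00.
Sofia free within 07:00–18:00: 07:00–13:30, 14:30–17:00.
Chen ∩ Viktor: 07:30–08:00, 09:30–11:00, 13:30–14:30.
Chen ∩ Viktor ∩ Elena: 09:30–11:00, 13:30–14:30.
Chen ∩ Viktor ∩ Elena ∩ Sofia: 09:30–11:00.
Restricted to 07:30–15:30: 09:30–11:00.
Windows ≥ 90 min: 09:30–11:00.
Earliest such window starts at 09:30.

09:30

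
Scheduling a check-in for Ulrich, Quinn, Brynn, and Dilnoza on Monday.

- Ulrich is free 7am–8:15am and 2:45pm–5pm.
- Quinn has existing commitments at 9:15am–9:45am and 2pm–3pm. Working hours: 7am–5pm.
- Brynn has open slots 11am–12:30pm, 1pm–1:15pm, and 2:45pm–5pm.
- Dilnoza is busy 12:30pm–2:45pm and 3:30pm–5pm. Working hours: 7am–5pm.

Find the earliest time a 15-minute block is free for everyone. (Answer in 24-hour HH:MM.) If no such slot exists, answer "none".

15:00

Quinn free within 07:00–17:00: 07:00–09:15, 09:45–14:00, 15:00–17:00.
Dilnoza free within 07:00–17:00: 07:00–12:30, 14:45–15:30.
Ulrich ∩ Quinn: 07:00–08:15, 15:00–17:00.
Ulrich ∩ Quinn ∩ Brynn: 15:00–17:00.
Ulrich ∩ Quinn ∩ Brynn ∩ Dilnoza: 15:00–15:30.
Windows ≥ 15 min: 15:00–15:30.
Earliest such window starts at 15:00.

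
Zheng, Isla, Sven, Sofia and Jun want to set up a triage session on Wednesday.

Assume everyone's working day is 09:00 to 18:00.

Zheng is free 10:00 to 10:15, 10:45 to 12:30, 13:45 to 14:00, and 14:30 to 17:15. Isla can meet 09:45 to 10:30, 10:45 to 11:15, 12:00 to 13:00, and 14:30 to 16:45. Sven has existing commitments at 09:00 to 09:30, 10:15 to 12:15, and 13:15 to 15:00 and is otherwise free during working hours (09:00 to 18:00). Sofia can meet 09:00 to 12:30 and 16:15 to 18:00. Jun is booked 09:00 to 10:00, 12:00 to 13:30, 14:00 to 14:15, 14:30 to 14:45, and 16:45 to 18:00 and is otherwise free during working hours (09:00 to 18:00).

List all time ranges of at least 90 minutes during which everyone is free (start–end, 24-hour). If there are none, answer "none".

Sven free within 09:00–18:00: 09:30–10:15, 12:15–13:15, 15:00–18:00.
Jun free within 09:00–18:00: 10:00–12:00, 13:30–14:00, 14:15–14:30, 14:45–16:45.
Zheng ∩ Isla: 10:00–10:15, 10:45–11:15, 12:00–12:30, 14:30–16:45.
Zheng ∩ Isla ∩ Sven: 10:00–10:15, 12:15–12:30, 15:00–16:45.
Zheng ∩ Isla ∩ Sven ∩ Sofia: 10:00–10:15, 12:15–12:30, 16:15–16:45.
Zheng ∩ Isla ∩ Sven ∩ Sofia ∩ Jun: 10:00–10:15, 16:15–16:45.
Windows ≥ 90 min: (none).

none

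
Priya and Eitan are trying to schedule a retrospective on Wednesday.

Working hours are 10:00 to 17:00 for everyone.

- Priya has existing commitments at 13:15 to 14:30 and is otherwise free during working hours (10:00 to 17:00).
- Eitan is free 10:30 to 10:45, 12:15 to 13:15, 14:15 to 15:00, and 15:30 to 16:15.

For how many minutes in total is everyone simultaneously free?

Priya free within 10:00–17:00: 10:00–13:15, 14:30–17:00.
Priya ∩ Eitan: 10:30–10:45, 12:15–13:15, 14:30–15:00, 15:30–16:15.
Total common minutes: 15 + 60 + 30 + 45 = 150.

150 minutes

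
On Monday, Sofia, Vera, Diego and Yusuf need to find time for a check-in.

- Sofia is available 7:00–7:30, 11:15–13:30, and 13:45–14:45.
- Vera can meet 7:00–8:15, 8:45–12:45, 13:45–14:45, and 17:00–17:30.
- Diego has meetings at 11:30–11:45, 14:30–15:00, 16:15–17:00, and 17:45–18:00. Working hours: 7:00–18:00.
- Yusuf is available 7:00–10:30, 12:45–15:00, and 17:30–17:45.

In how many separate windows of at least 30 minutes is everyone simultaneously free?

2

Diego free within 07:00–18:00: 07:00–11:30, 11:45–14:30, 15:00–16:15, 17:00–17:45.
Sofia ∩ Vera: 07:00–07:30, 11:15–12:45, 13:45–14:45.
Sofia ∩ Vera ∩ Diego: 07:00–07:30, 11:15–11:30, 11:45–12:45, 13:45–14:30.
Sofia ∩ Vera ∩ Diego ∩ Yusuf: 07:00–07:30, 13:45–14:30.
Windows ≥ 30 min: 07:00–07:30, 13:45–14:30.
That's 2 windows.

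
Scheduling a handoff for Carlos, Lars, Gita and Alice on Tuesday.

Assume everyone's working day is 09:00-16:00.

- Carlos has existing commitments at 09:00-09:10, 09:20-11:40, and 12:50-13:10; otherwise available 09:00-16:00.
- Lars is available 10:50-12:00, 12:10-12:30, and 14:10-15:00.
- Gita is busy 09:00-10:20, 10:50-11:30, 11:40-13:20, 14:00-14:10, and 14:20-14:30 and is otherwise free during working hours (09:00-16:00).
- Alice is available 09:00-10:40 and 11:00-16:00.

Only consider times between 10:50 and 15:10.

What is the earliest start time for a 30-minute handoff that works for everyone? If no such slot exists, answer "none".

14:30

Carlos free within 09:00–16:00: 09:10–09:20, 11:40–12:50, 13:10–16:00.
Gita free within 09:00–16:00: 10:20–10:50, 11:30–11:40, 13:20–14:00, 14:10–14:20, 14:30–16:00.
Carlos ∩ Lars: 11:40–12:00, 12:10–12:30, 14:10–15:00.
Carlos ∩ Lars ∩ Gita: 14:10–14:20, 14:30–15:00.
Carlos ∩ Lars ∩ Gita ∩ Alice: 14:10–14:20, 14:30–15:00.
Restricted to 10:50–15:10: 14:10–14:20, 14:30–15:00.
Windows ≥ 30 min: 14:30–15:00.
Earliest such window starts at 14:30.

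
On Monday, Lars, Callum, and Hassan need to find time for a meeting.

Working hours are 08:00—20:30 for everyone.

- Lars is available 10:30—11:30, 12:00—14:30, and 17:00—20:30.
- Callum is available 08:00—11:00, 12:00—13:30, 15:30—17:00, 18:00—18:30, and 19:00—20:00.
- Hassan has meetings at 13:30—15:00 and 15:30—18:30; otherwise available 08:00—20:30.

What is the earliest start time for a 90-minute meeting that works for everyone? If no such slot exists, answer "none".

Hassan free within 08:00–20:30: 08:00–13:30, 15:00–15:30, 18:30–20:30.
Lars ∩ Callum: 10:30–11:00, 12:00–13:30, 18:00–18:30, 19:00–20:00.
Lars ∩ Callum ∩ Hassan: 10:30–11:00, 12:00–13:30, 19:00–20:00.
Windows ≥ 90 min: 12:00–13:30.
Earliest such window starts at 12:00.

12:00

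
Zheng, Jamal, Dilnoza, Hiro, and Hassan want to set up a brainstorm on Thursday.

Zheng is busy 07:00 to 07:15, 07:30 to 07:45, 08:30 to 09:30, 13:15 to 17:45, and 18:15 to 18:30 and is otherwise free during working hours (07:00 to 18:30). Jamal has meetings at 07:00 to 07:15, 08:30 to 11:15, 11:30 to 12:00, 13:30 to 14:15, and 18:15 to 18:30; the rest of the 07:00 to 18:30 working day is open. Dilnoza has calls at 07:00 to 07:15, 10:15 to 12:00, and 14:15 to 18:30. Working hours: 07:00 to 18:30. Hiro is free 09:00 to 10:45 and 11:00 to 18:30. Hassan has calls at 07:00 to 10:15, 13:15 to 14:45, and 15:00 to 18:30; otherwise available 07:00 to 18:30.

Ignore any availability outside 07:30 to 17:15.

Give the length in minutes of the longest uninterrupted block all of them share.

75 minutes

Zheng free within 07:00–18:30: 07:15–07:30, 07:45–08:30, 09:30–13:15, 17:45–18:15.
Jamal free within 07:00–18:30: 07:15–08:30, 11:15–11:30, 12:00–13:30, 14:15–18:15.
Dilnoza free within 07:00–18:30: 07:15–10:15, 12:00–14:15.
Hassan free within 07:00–18:30: 10:15–13:15, 14:45–15:00.
Zheng ∩ Jamal: 07:15–07:30, 07:45–08:30, 11:15–11:30, 12:00–13:15, 17:45–18:15.
Zheng ∩ Jamal ∩ Dilnoza: 07:15–07:30, 07:45–08:30, 12:00–13:15.
Zheng ∩ Jamal ∩ Dilnoza ∩ Hiro: 12:00–13:15.
Zheng ∩ Jamal ∩ Dilnoza ∩ Hiro ∩ Hassan: 12:00–13:15.
Restricted to 07:30–17:15: 12:00–13:15.
Single common window of 75 minutes.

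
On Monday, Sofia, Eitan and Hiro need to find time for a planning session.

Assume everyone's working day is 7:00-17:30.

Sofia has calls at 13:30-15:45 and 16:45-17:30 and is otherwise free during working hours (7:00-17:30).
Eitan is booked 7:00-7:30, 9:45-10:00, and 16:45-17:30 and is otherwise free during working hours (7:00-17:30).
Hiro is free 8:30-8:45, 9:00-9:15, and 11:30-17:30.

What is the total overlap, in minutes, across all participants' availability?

Sofia free within 07:00–17:30: 07:00–13:30, 15:45–16:45.
Eitan free within 07:00–17:30: 07:30–09:45, 10:00–16:45.
Sofia ∩ Eitan: 07:30–09:45, 10:00–13:30, 15:45–16:45.
Sofia ∩ Eitan ∩ Hiro: 08:30–08:45, 09:00–09:15, 11:30–13:30, 15:45–16:45.
Total common minutes: 15 + 15 + 120 + 60 = 210.

210 minutes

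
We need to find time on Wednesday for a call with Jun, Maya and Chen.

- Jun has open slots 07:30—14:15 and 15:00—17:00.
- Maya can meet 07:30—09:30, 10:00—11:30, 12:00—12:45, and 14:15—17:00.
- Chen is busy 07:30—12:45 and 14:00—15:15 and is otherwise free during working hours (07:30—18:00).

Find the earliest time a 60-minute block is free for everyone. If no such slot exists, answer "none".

Chen free within 07:30–18:00: 12:45–14:00, 15:15–18:00.
Jun ∩ Maya: 07:30–09:30, 10:00–11:30, 12:00–12:45, 15:00–17:00.
Jun ∩ Maya ∩ Chen: 15:15–17:00.
Windows ≥ 60 min: 15:15–17:00.
Earliest such window starts at 15:15.

15:15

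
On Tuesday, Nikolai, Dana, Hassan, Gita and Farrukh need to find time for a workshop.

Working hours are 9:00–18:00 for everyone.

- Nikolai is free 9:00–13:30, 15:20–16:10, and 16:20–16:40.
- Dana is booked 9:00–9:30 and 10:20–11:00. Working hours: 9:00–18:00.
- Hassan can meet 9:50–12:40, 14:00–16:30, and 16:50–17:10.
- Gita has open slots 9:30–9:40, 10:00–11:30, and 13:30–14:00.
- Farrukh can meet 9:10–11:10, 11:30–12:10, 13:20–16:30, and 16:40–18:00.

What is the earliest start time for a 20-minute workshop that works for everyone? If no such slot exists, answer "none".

10:00

Dana free within 09:00–18:00: 09:30–10:20, 11:00–18:00.
Nikolai ∩ Dana: 09:30–10:20, 11:00–13:30, 15:20–16:10, 16:20–16:40.
Nikolai ∩ Dana ∩ Hassan: 09:50–10:20, 11:00–12:40, 15:20–16:10, 16:20–16:30.
Nikolai ∩ Dana ∩ Hassan ∩ Gita: 10:00–10:20, 11:00–11:30.
Nikolai ∩ Dana ∩ Hassan ∩ Gita ∩ Farrukh: 10:00–10:20, 11:00–11:10.
Windows ≥ 20 min: 10:00–10:20.
Earliest such window starts at 10:00.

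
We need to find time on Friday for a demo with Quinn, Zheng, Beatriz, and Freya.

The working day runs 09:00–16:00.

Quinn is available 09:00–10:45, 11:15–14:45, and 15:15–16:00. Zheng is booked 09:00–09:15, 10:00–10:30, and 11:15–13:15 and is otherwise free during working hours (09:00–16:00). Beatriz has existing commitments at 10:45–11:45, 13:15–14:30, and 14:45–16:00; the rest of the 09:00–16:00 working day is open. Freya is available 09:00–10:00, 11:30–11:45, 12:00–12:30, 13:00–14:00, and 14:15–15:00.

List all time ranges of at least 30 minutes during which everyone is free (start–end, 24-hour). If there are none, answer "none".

Zheng free within 09:00–16:00: 09:15–10:00, 10:30–11:15, 13:15–16:00.
Beatriz free within 09:00–16:00: 09:00–10:45, 11:45–13:15, 14:30–14:45.
Quinn ∩ Zheng: 09:15–10:00, 10:30–10:45, 13:15–14:45, 15:15–16:00.
Quinn ∩ Zheng ∩ Beatriz: 09:15–10:00, 10:30–10:45, 14:30–14:45.
Quinn ∩ Zheng ∩ Beatriz ∩ Freya: 09:15–10:00, 14:30–14:45.
Windows ≥ 30 min: 09:15–10:00.

09:15–10:00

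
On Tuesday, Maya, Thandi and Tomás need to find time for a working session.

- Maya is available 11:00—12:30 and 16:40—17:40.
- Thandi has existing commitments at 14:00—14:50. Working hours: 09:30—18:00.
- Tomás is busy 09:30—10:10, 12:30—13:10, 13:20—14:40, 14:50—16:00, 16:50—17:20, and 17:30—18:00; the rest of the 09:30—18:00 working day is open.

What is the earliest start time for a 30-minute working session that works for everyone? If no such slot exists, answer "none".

Thandi free within 09:30–18:00: 09:30–14:00, 14:50–18:00.
Tomás free within 09:30–18:00: 10:10–12:30, 13:10–13:20, 14:40–14:50, 16:00–16:50, 17:20–17:30.
Maya ∩ Thandi: 11:00–12:30, 16:40–17:40.
Maya ∩ Thandi ∩ Tomás: 11:00–12:30, 16:40–16:50, 17:20–17:30.
Windows ≥ 30 min: 11:00–12:30.
Earliest such window starts at 11:00.

11:00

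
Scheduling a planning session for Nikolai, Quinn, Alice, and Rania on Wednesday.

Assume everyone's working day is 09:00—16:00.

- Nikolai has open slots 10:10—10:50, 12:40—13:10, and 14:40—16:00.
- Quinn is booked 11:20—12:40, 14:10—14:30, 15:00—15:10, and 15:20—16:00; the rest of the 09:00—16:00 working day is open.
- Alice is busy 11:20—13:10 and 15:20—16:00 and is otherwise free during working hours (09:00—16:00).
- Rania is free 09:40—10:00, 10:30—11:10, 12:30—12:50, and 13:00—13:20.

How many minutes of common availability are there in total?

20 minutes

Quinn free within 09:00–16:00: 09:00–11:20, 12:40–14:10, 14:30–15:00, 15:10–15:20.
Alice free within 09:00–16:00: 09:00–11:20, 13:10–15:20.
Nikolai ∩ Quinn: 10:10–10:50, 12:40–13:10, 14:40–15:00, 15:10–15:20.
Nikolai ∩ Quinn ∩ Alice: 10:10–10:50, 14:40–15:00, 15:10–15:20.
Nikolai ∩ Quinn ∩ Alice ∩ Rania: 10:30–10:50.
Total common minutes: 20.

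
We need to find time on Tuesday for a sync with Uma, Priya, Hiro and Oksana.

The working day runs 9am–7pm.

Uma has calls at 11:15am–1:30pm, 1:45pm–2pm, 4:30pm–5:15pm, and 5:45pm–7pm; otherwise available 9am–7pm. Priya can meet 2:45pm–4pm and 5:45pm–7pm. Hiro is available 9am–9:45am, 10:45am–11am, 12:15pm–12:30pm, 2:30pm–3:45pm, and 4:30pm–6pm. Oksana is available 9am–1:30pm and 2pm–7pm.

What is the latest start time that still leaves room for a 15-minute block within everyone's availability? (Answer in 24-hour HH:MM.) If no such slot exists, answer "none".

Uma free within 09:00–19:00: 09:00–11:15, 13:30–13:45, 14:00–16:30, 17:15–17:45.
Uma ∩ Priya: 14:45–16:00.
Uma ∩ Priya ∩ Hiro: 14:45–15:45.
Uma ∩ Priya ∩ Hiro ∩ Oksana: 14:45–15:45.
Windows ≥ 15 min: 14:45–15:45.
Latest start in the last window 14:45–15:45 is 15:45 − 15 min = 15:30.

15:30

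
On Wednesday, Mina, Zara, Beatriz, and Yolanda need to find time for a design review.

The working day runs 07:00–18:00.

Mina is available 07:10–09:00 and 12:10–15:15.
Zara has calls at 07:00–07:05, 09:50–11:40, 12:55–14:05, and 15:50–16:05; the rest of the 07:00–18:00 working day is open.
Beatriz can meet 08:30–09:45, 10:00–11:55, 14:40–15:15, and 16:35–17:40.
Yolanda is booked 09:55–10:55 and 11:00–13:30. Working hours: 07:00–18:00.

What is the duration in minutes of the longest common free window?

Zara free within 07:00–18:00: 07:05–09:50, 11:40–12:55, 14:05–15:50, 16:05–18:00.
Yolanda free within 07:00–18:00: 07:00–09:55, 10:55–11:00, 13:30–18:00.
Mina ∩ Zara: 07:10–09:00, 12:10–12:55, 14:05–15:15.
Mina ∩ Zara ∩ Beatriz: 08:30–09:00, 14:40–15:15.
Mina ∩ Zara ∩ Beatriz ∩ Yolanda: 08:30–09:00, 14:40–15:15.
Common window lengths: 30, 35 min; longest is 35.

35 minutes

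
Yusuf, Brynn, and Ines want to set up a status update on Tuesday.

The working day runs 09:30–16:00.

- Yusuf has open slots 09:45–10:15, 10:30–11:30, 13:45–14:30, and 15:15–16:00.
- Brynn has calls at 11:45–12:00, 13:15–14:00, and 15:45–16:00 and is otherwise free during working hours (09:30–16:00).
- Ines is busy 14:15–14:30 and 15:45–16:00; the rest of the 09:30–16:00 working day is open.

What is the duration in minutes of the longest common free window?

60 minutes

Brynn free within 09:30–16:00: 09:30–11:45, 12:00–13:15, 14:00–15:45.
Ines free within 09:30–16:00: 09:30–14:15, 14:30–15:45.
Yusuf ∩ Brynn: 09:45–10:15, 10:30–11:30, 14:00–14:30, 15:15–15:45.
Yusuf ∩ Brynn ∩ Ines: 09:45–10:15, 10:30–11:30, 14:00–14:15, 15:15–15:45.
Common window lengths: 30, 60, 15, 30 min; longest is 60.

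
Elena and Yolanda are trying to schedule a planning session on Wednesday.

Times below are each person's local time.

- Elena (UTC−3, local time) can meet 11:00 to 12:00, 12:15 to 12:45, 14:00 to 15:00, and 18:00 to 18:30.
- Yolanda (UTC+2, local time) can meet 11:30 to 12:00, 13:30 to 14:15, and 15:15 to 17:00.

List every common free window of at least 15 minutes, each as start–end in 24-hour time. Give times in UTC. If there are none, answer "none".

14:00–15:00

Elena → UTC: 14:00–15:00, 15:15–15:45, 17:00–18:00, 21:00–21:30.
Yolanda → UTC: 09:30–10:00, 11:30–12:15, 13:15–15:00.
Elena ∩ Yolanda: 14:00–15:00.
Windows ≥ 15 min: 14:00–15:00.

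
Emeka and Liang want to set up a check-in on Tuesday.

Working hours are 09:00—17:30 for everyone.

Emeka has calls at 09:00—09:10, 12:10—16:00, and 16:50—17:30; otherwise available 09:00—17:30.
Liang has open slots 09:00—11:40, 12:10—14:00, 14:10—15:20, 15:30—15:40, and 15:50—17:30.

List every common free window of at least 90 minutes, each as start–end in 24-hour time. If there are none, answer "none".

09:10–11:40

Emeka free within 09:00–17:30: 09:10–12:10, 16:00–16:50.
Emeka ∩ Liang: 09:10–11:40, 16:00–16:50.
Windows ≥ 90 min: 09:10–11:40.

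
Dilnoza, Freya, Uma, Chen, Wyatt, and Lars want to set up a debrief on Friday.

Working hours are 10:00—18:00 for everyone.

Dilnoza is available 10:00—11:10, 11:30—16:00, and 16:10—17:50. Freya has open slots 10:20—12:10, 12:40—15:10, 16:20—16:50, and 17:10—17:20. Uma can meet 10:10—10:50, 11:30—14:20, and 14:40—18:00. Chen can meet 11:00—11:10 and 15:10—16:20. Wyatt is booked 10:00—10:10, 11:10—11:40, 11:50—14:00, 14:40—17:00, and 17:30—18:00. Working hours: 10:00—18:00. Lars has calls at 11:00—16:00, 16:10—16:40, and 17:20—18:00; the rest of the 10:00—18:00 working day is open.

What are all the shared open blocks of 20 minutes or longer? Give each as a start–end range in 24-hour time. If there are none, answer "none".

none

Wyatt free within 10:00–18:00: 10:10–11:10, 11:40–11:50, 14:00–14:40, 17:00–17:30.
Lars free within 10:00–18:00: 10:00–11:00, 16:00–16:10, 16:40–17:20.
Dilnoza ∩ Freya: 10:20–11:10, 11:30–12:10, 12:40–15:10, 16:20–16:50, 17:10–17:20.
Dilnoza ∩ Freya ∩ Uma: 10:20–10:50, 11:30–12:10, 12:40–14:20, 14:40–15:10, 16:20–16:50, 17:10–17:20.
Dilnoza ∩ Freya ∩ Uma ∩ Chen: (none).
Dilnoza ∩ Freya ∩ Uma ∩ Chen ∩ Wyatt: (none).
Dilnoza ∩ Freya ∩ Uma ∩ Chen ∩ Wyatt ∩ Lars: (none).
Windows ≥ 20 min: (none).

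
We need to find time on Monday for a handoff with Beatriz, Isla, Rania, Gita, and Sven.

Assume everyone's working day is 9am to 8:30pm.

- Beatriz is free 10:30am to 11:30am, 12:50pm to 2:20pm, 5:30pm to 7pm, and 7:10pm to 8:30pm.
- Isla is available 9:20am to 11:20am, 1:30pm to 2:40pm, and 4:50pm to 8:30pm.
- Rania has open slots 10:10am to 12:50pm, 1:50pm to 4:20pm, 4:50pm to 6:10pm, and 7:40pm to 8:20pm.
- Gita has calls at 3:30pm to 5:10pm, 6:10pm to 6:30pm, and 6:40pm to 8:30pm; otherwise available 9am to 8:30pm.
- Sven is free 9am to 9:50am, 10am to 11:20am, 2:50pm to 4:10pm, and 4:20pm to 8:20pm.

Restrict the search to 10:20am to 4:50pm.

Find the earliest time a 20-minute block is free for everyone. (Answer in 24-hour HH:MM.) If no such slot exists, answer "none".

Gita free within 09:00–20:30: 09:00–15:30, 17:10–18:10, 18:30–18:40.
Beatriz ∩ Isla: 10:30–11:20, 13:30–14:20, 17:30–19:00, 19:10–20:30.
Beatriz ∩ Isla ∩ Rania: 10:30–11:20, 13:50–14:20, 17:30–18:10, 19:40–20:20.
Beatriz ∩ Isla ∩ Rania ∩ Gita: 10:30–11:20, 13:50–14:20, 17:30–18:10.
Beatriz ∩ Isla ∩ Rania ∩ Gita ∩ Sven: 10:30–11:20, 17:30–18:10.
Restricted to 10:20–16:50: 10:30–11:20.
Windows ≥ 20 min: 10:30–11:20.
Earliest such window starts at 10:30.

10:30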